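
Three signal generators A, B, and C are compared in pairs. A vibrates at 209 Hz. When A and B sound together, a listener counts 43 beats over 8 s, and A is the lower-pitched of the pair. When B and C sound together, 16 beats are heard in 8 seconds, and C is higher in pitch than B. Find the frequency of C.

A–B: Beat frequency = 43/8 = 5.375 Hz.
B is above A, so f_B = 209 + 5.375 = 214.375 Hz.
B–C: Beat frequency = 16/8 = 2 Hz.
C is above B, so f_C = 214.375 + 2 = 216.375 Hz.

216.375 Hz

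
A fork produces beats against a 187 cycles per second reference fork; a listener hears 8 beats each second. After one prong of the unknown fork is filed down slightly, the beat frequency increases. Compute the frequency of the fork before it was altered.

195 Hz

|f − 187| = 8, so the fork was at either 179 Hz or 195 Hz.
Filing a prong removes mass and raises the fork's frequency; the adjustment raises the fork's frequency.
The beat rate rose, so the adjustment moved the fork further from 187 Hz — it was already above the reference.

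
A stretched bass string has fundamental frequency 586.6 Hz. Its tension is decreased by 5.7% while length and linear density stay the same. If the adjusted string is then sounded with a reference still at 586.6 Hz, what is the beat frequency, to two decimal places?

16.96 Hz

For a string, f ∝ √T, so the new frequency is 586.6·√0.943 = 569.6366 Hz.
f_beat = |569.6366 − 586.6| = 16.96 Hz.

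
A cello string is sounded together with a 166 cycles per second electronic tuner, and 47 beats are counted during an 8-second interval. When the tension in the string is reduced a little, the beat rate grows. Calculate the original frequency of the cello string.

160.125 Hz

Beat frequency = 47/8 = 5.875 Hz.
|f − 166| = 5.875, so the cello string was at either 160.125 Hz or 171.875 Hz.
Lower tension means lower frequency; the adjustment lowers the cello string's frequency.
The beat rate rose, so the adjustment moved the cello string further from 166 Hz — it was already below the reference.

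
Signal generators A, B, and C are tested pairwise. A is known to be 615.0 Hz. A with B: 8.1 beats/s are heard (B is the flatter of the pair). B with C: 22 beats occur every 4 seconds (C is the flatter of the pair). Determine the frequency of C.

601.4 Hz

B is below A, so f_B = 615.0 − 8.1 = 606.9 Hz.
B–C: Beat frequency = 22/4 = 5.5 Hz.
C is below B, so f_C = 606.9 − 5.5 = 601.4 Hz.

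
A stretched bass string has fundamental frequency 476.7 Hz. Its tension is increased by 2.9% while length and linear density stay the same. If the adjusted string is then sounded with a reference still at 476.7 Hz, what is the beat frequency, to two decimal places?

For a string, f ∝ √T, so the new frequency is 476.7·√1.029 = 483.5628 Hz.
f_beat = |483.5628 − 476.7| = 6.86 Hz.

6.86 Hz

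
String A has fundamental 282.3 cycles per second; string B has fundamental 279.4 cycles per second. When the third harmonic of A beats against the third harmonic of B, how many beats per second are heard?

Third harmonic of the first: 3·282.3 = 846.9 Hz.
Third harmonic of the second: 3·279.4 = 838.2 Hz.
f_beat = |846.9 − 838.2| = 8.7 Hz.

8.7 Hz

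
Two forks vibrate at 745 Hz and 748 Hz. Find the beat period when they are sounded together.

0.333 s

f_beat = |745 − 748| = 3 Hz.
Beat period T = 1 / f_beat = 1 / 3 s.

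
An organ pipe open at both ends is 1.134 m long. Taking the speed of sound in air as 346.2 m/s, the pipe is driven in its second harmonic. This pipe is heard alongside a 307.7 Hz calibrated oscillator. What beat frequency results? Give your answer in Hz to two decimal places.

Open pipe: f_n = n·v/(2L) = 2·346.2/(2·1.134) = 305.2910 Hz.
f_beat = |305.2910 − 307.7| = 2.41 Hz.

2.41 Hz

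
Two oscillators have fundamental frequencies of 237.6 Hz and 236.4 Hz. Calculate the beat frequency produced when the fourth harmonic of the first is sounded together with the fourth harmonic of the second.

Fourth harmonic of the first: 4·237.6 = 950.4 Hz.
Fourth harmonic of the second: 4·236.4 = 945.6 Hz.
f_beat = |950.4 − 945.6| = 4.8 Hz.

4.8 Hz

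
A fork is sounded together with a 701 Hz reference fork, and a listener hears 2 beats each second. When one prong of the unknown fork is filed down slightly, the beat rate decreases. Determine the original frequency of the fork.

|f − 701| = 2, so the fork was at either 699 Hz or 703 Hz.
Filing a prong removes mass and raises the fork's frequency; the adjustment raises the fork's frequency.
The beat rate fell, so the adjustment moved the fork toward 701 Hz — it must have started below the reference.

699 Hz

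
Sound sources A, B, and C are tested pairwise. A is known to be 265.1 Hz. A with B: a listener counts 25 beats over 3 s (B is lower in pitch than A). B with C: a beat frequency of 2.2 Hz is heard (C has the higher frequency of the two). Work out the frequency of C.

258.9667 Hz

A–B: Beat frequency = 25/3 = 8.3333 Hz.
B is below A, so f_B = 265.1 − 8.3333 = 256.7667 Hz.
C is above B, so f_C = 256.7667 + 2.2 = 258.9667 Hz.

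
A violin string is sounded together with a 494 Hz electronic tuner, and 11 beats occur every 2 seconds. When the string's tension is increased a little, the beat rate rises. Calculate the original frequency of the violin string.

Beat frequency = 11/2 = 5.5 Hz.
|f − 494| = 5.5, so the violin string was at either 488.5 Hz or 499.5 Hz.
Higher tension means higher frequency; the adjustment raises the violin string's frequency.
The beat rate rose, so the adjustment moved the violin string further from 494 Hz — it was already above the reference.

499.5 Hz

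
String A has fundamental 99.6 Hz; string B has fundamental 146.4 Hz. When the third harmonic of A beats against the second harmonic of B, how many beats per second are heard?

6.0 Hz

Third harmonic of the first: 3·99.6 = 298.8 Hz.
Second harmonic of the second: 2·146.4 = 292.8 Hz.
f_beat = |298.8 − 292.8| = 6.0 Hz.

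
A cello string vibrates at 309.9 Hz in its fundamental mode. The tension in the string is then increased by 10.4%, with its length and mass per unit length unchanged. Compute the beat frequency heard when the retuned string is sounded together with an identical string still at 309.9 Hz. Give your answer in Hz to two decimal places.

For a string, f ∝ √T, so the new frequency is 309.9·√1.104 = 325.6163 Hz.
f_beat = |325.6163 − 309.9| = 15.72 Hz.

15.72 Hz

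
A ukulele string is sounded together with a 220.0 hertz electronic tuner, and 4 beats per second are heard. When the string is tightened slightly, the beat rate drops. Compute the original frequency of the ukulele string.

216 Hz

|f − 220.0| = 4, so the ukulele string was at either 216 Hz or 224 Hz.
Increasing tension raises a string's frequency; the adjustment raises the ukulele string's frequency.
The beat rate fell, so the adjustment moved the ukulele string toward 220.0 Hz — it must have started below the reference.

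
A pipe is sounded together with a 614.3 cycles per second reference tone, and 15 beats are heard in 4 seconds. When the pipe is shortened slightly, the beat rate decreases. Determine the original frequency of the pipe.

Beat frequency = 15/4 = 3.75 Hz.
|f − 614.3| = 3.75, so the pipe was at either 610.55 Hz or 618.05 Hz.
A shorter pipe has a higher fundamental; the adjustment raises the pipe's frequency.
The beat rate fell, so the adjustment moved the pipe toward 614.3 Hz — it must have started below the reference.

610.55 Hz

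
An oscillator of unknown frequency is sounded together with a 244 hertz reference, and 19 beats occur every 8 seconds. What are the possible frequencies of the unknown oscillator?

241.625 Hz or 246.375 Hz

Beat frequency = 19/8 = 2.375 Hz.
|f − 244| = 2.375, so f = 244 ± 2.375.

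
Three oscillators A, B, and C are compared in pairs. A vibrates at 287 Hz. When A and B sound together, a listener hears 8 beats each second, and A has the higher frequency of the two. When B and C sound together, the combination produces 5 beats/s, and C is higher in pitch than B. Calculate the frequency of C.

284 Hz

B is below A, so f_B = 287 − 8 = 279 Hz.
C is above B, so f_C = 279 + 5 = 284 Hz.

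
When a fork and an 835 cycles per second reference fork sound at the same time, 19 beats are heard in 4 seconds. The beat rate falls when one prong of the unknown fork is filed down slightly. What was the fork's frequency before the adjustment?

830.25 Hz

Beat frequency = 19/4 = 4.75 Hz.
|f − 835| = 4.75, so the fork was at either 830.25 Hz or 839.75 Hz.
Filing a prong removes mass and raises the fork's frequency; the adjustment raises the fork's frequency.
The beat rate fell, so the adjustment moved the fork toward 835 Hz — it must have started below the reference.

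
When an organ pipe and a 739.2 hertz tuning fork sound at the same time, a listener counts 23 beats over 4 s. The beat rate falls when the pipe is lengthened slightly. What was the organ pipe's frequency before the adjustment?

Beat frequency = 23/4 = 5.75 Hz.
|f − 739.2| = 5.75, so the organ pipe was at either 733.45 Hz or 744.95 Hz.
A longer pipe has a lower fundamental; the adjustment lowers the organ pipe's frequency.
The beat rate fell, so the adjustment moved the organ pipe toward 739.2 Hz — it must have started above the reference.

744.95 Hz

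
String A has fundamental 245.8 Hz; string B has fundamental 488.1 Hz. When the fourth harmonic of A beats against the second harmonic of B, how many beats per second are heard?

Fourth harmonic of the first: 4·245.8 = 983.2 Hz.
Second harmonic of the second: 2·488.1 = 976.2 Hz.
f_beat = |983.2 − 976.2| = 7.0 Hz.

7.0 Hz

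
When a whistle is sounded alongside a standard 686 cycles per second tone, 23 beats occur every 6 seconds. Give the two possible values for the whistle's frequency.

Beat frequency = 23/6 = 3.8333 Hz.
|f − 686| = 3.8333, so f = 686 ± 3.8333.

682.1667 Hz or 689.8333 Hz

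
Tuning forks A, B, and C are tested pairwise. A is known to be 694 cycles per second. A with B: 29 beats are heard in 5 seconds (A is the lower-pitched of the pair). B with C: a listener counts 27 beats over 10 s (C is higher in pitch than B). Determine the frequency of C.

A–B: Beat frequency = 29/5 = 5.8 Hz.
B is above A, so f_B = 694 + 5.8 = 699.8 Hz.
B–C: Beat frequency = 27/10 = 2.7 Hz.
C is above B, so f_C = 699.8 + 2.7 = 702.5 Hz.

702.5 Hz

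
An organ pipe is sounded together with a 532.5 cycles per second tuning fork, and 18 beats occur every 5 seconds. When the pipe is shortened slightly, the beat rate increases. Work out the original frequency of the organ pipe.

Beat frequency = 18/5 = 3.6 Hz.
|f − 532.5| = 3.6, so the organ pipe was at either 528.9 Hz or 536.1 Hz.
A shorter pipe has a higher fundamental; the adjustment raises the organ pipe's frequency.
The beat rate rose, so the adjustment moved the organ pipe further from 532.5 Hz — it was already above the reference.

536.1 Hz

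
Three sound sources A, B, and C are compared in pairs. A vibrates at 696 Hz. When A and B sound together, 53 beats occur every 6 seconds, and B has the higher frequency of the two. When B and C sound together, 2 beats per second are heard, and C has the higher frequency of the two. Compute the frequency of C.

A–B: Beat frequency = 53/6 = 8.8333 Hz.
B is above A, so f_B = 696 + 8.8333 = 704.8333 Hz.
C is above B, so f_C = 704.8333 + 2 = 706.8333 Hz.

706.8333 Hz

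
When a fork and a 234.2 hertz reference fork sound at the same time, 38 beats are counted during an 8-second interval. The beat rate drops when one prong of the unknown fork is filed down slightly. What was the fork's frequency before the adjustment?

229.45 Hz

Beat frequency = 38/8 = 4.75 Hz.
|f − 234.2| = 4.75, so the fork was at either 229.45 Hz or 238.95 Hz.
Filing a prong removes mass and raises the fork's frequency; the adjustment raises the fork's frequency.
The beat rate fell, so the adjustment moved the fork toward 234.2 Hz — it must have started below the reference.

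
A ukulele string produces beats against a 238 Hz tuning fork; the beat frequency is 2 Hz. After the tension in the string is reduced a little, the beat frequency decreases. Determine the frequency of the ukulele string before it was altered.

240 Hz

|f − 238| = 2, so the ukulele string was at either 236 Hz or 240 Hz.
Lower tension means lower frequency; the adjustment lowers the ukulele string's frequency.
The beat rate fell, so the adjustment moved the ukulele string toward 238 Hz — it must have started above the reference.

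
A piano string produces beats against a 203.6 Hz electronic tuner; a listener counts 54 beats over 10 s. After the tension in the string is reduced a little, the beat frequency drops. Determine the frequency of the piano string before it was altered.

Beat frequency = 54/10 = 5.4 Hz.
|f − 203.6| = 5.4, so the piano string was at either 198.2 Hz or 209 Hz.
Lower tension means lower frequency; the adjustment lowers the piano string's frequency.
The beat rate fell, so the adjustment moved the piano string toward 203.6 Hz — it must have started above the reference.

209 Hz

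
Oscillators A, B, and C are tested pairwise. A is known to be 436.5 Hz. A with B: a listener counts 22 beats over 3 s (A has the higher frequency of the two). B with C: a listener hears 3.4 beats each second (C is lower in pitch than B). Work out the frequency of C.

A–B: Beat frequency = 22/3 = 7.3333 Hz.
B is below A, so f_B = 436.5 − 7.3333 = 429.1667 Hz.
C is below B, so f_C = 429.1667 − 3.4 = 425.7667 Hz.

425.7667 Hz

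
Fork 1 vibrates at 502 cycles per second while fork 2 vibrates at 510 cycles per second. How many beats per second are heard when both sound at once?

f_beat = |f₁ − f₂|.
|502 − 510| = 8 Hz.

8 Hz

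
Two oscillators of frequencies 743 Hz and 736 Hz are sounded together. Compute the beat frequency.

Beats arise from superposition of two nearby frequencies; the beat rate is |f₁ − f₂|.
|743 − 736| = 7 Hz.

7 Hz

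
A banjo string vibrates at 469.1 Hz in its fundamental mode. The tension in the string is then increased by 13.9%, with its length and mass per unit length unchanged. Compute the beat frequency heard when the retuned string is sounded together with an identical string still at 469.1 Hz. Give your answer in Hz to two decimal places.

31.54 Hz

For a string, f ∝ √T, so the new frequency is 469.1·√1.139 = 500.6420 Hz.
f_beat = |500.6420 − 469.1| = 31.54 Hz.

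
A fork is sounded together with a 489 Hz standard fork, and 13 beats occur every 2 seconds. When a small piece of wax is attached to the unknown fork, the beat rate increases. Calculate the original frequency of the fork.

482.5 Hz

Beat frequency = 13/2 = 6.5 Hz.
|f − 489| = 6.5, so the fork was at either 482.5 Hz or 495.5 Hz.
Loading a fork with wax lowers its frequency; the adjustment lowers the fork's frequency.
The beat rate rose, so the adjustment moved the fork further from 489 Hz — it was already below the reference.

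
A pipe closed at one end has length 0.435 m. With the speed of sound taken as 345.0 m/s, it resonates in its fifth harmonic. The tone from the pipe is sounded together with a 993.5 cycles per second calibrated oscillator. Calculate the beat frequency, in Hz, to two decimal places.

Closed pipe (odd harmonics): f_n = n·v/(4L) = 5·345.0/(4·0.435) = 991.3793 Hz.
f_beat = |991.3793 − 993.5| = 2.12 Hz.

2.12 Hz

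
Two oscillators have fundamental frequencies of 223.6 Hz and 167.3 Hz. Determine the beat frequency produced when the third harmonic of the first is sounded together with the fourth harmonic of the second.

1.6 Hz

Third harmonic of the first: 3·223.6 = 670.8 Hz.
Fourth harmonic of the second: 4·167.3 = 669.2 Hz.
f_beat = |670.8 − 669.2| = 1.6 Hz.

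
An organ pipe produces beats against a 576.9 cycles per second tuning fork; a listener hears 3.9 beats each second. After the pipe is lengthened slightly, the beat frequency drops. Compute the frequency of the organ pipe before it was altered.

580.8 Hz

|f − 576.9| = 3.9, so the organ pipe was at either 573 Hz or 580.8 Hz.
A longer pipe has a lower fundamental; the adjustment lowers the organ pipe's frequency.
The beat rate fell, so the adjustment moved the organ pipe toward 576.9 Hz — it must have started above the reference.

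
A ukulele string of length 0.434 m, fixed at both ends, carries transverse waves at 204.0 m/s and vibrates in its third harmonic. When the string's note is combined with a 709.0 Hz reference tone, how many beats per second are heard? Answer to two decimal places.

For a string fixed at both ends, f_n = n·v/(2L) = 3·204.0/(2·0.434) = 705.0691 Hz.
f_beat = |705.0691 − 709.0| = 3.93 Hz.

3.93 Hz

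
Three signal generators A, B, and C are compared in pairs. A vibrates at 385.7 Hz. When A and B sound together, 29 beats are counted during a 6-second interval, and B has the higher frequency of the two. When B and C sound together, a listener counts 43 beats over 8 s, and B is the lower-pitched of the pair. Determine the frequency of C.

395.9083 Hz

A–B: Beat frequency = 29/6 = 4.8333 Hz.
B is above A, so f_B = 385.7 + 4.8333 = 390.5333 Hz.
B–C: Beat frequency = 43/8 = 5.375 Hz.
C is above B, so f_C = 390.5333 + 5.375 = 395.9083 Hz.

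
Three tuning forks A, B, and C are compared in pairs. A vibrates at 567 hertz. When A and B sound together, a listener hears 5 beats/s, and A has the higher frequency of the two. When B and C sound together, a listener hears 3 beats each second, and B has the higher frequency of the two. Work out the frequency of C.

B is below A, so f_B = 567 − 5 = 562 Hz.
C is below B, so f_C = 562 − 3 = 559 Hz.

559 Hz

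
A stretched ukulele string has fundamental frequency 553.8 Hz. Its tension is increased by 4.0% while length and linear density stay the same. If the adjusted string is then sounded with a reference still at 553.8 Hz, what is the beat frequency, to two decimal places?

10.97 Hz

For a string, f ∝ √T, so the new frequency is 553.8·√1.040 = 564.7674 Hz.
f_beat = |564.7674 − 553.8| = 10.97 Hz.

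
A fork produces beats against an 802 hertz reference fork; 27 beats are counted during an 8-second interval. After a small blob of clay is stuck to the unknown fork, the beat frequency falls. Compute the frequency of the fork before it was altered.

Beat frequency = 27/8 = 3.375 Hz.
|f − 802| = 3.375, so the fork was at either 798.625 Hz or 805.375 Hz.
Adding mass to a fork lowers its frequency; the adjustment lowers the fork's frequency.
The beat rate fell, so the adjustment moved the fork toward 802 Hz — it must have started above the reference.

805.375 Hz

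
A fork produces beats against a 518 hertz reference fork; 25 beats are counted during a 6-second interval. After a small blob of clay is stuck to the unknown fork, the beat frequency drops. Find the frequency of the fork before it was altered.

Beat frequency = 25/6 = 4.1667 Hz.
|f − 518| = 4.1667, so the fork was at either 513.8333 Hz or 522.1667 Hz.
Adding mass to a fork lowers its frequency; the adjustment lowers the fork's frequency.
The beat rate fell, so the adjustment moved the fork toward 518 Hz — it must have started above the reference.

522.1667 Hz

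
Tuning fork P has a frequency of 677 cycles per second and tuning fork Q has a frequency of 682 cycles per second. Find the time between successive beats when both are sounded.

0.200 s

f_beat = |677 − 682| = 5 Hz.
Beat period T = 1 / f_beat = 1 / 5 s.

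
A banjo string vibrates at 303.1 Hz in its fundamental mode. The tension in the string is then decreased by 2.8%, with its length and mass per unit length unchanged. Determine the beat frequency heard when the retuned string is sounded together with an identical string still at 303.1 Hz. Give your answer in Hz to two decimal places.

For a string, f ∝ √T, so the new frequency is 303.1·√0.972 = 298.8265 Hz.
f_beat = |298.8265 − 303.1| = 4.27 Hz.

4.27 Hz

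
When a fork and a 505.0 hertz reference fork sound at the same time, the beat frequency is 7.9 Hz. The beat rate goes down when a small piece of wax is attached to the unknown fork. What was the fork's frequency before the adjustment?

|f − 505.0| = 7.9, so the fork was at either 497.1 Hz or 512.9 Hz.
Loading a fork with wax lowers its frequency; the adjustment lowers the fork's frequency.
The beat rate fell, so the adjustment moved the fork toward 505.0 Hz — it must have started above the reference.

512.9 Hz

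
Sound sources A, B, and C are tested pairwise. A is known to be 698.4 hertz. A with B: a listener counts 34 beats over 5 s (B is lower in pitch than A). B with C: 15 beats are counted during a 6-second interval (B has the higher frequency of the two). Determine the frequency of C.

689.1 Hz

A–B: Beat frequency = 34/5 = 6.8 Hz.
B is below A, so f_B = 698.4 − 6.8 = 691.6 Hz.
B–C: Beat frequency = 15/6 = 2.5 Hz.
C is below B, so f_C = 691.6 − 2.5 = 689.1 Hz.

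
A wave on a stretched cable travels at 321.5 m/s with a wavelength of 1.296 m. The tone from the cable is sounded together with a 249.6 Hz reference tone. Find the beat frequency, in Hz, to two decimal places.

Source frequency f = v/λ = 321.5/1.296 = 248.0710 Hz.
f_beat = |248.0710 − 249.6| = 1.53 Hz.

1.53 Hz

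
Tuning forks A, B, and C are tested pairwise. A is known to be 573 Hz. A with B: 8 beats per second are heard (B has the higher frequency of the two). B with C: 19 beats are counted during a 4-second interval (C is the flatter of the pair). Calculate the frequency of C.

B is above A, so f_B = 573 + 8 = 581 Hz.
B–C: Beat frequency = 19/4 = 4.75 Hz.
C is below B, so f_C = 581 − 4.75 = 576.25 Hz.

576.25 Hz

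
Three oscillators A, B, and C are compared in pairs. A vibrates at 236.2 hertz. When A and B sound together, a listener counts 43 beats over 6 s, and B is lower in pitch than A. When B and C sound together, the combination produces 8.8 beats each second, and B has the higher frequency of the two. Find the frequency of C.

220.2333 Hz

A–B: Beat frequency = 43/6 = 7.1667 Hz.
B is below A, so f_B = 236.2 − 7.1667 = 229.0333 Hz.
C is below B, so f_C = 229.0333 − 8.8 = 220.2333 Hz.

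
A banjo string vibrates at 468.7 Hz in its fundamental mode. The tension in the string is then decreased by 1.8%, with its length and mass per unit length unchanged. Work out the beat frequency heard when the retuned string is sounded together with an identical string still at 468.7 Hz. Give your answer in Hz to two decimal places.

4.24 Hz

For a string, f ∝ √T, so the new frequency is 468.7·√0.982 = 464.4625 Hz.
f_beat = |464.4625 − 468.7| = 4.24 Hz.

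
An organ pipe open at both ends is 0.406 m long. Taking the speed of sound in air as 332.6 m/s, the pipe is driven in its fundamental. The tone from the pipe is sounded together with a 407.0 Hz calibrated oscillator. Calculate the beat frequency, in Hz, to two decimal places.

Open pipe: f_n = n·v/(2L) = 1·332.6/(2·0.406) = 409.6059 Hz.
f_beat = |409.6059 − 407.0| = 2.61 Hz.

2.61 Hz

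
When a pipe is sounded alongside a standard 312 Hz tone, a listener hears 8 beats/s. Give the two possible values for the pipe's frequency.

|f − 312| = 8, so f = 312 ± 8.

304 Hz or 320 Hz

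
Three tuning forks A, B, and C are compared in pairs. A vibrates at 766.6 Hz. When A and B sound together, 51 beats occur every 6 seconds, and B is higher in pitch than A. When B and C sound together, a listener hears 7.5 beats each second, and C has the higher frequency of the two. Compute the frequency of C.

A–B: Beat frequency = 51/6 = 8.5 Hz.
B is above A, so f_B = 766.6 + 8.5 = 775.1 Hz.
C is above B, so f_C = 775.1 + 7.5 = 782.6 Hz.

782.6 Hz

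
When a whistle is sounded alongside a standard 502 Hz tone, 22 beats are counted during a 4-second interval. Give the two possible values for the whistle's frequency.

Beat frequency = 22/4 = 5.5 Hz.
|f − 502| = 5.5, so f = 502 ± 5.5.

496.5 Hz or 507.5 Hz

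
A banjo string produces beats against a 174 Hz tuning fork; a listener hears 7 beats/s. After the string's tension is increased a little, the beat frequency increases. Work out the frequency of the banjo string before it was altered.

181 Hz

|f − 174| = 7, so the banjo string was at either 167 Hz or 181 Hz.
Higher tension means higher frequency; the adjustment raises the banjo string's frequency.
The beat rate rose, so the adjustment moved the banjo string further from 174 Hz — it was already above the reference.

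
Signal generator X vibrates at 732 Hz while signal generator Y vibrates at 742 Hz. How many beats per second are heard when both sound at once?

The beat frequency equals the magnitude of the frequency difference.
|732 − 742| = 10 Hz.

10 Hz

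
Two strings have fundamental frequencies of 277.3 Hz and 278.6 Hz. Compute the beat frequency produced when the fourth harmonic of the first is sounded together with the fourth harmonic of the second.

Fourth harmonic of the first: 4·277.3 = 1109.2 Hz.
Fourth harmonic of the second: 4·278.6 = 1114.4 Hz.
f_beat = |1109.2 − 1114.4| = 5.2 Hz.

5.2 Hz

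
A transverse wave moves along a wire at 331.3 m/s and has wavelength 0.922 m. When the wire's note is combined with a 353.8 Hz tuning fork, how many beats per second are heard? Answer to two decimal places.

Source frequency f = v/λ = 331.3/0.922 = 359.3275 Hz.
f_beat = |359.3275 − 353.8| = 5.53 Hz.

5.53 Hz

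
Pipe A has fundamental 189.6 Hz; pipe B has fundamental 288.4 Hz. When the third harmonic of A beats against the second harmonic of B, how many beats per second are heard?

8.0 Hz

Third harmonic of the first: 3·189.6 = 568.8 Hz.
Second harmonic of the second: 2·288.4 = 576.8 Hz.
f_beat = |568.8 − 576.8| = 8.0 Hz.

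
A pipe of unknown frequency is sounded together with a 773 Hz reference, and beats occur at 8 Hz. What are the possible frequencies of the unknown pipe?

|f − 773| = 8, so f = 773 ± 8.

765 Hz or 781 Hz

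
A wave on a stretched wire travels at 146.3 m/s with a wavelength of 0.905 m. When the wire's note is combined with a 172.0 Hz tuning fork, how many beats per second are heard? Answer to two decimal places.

10.34 Hz

Source frequency f = v/λ = 146.3/0.905 = 161.6575 Hz.
f_beat = |161.6575 − 172.0| = 10.34 Hz.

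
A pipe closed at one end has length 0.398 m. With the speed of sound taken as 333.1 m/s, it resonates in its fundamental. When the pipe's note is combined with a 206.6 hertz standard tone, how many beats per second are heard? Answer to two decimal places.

2.63 Hz

Closed pipe (odd harmonics): f_n = n·v/(4L) = 1·333.1/(4·0.398) = 209.2337 Hz.
f_beat = |209.2337 − 206.6| = 2.63 Hz.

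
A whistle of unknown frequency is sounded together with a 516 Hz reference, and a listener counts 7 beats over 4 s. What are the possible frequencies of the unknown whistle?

514.25 Hz or 517.75 Hz

Beat frequency = 7/4 = 1.75 Hz.
|f − 516| = 1.75, so f = 516 ± 1.75.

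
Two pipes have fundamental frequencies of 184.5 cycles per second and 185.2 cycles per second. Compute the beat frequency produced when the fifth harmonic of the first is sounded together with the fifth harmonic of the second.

Fifth harmonic of the first: 5·184.5 = 922.5 Hz.
Fifth harmonic of the second: 5·185.2 = 926.0 Hz.
f_beat = |922.5 − 926.0| = 3.5 Hz.

3.5 Hz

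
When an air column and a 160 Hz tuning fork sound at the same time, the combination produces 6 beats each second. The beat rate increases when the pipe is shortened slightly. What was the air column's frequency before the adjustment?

166 Hz

|f − 160| = 6, so the air column was at either 154 Hz or 166 Hz.
A shorter pipe has a higher fundamental; the adjustment raises the air column's frequency.
The beat rate rose, so the adjustment moved the air column further from 160 Hz — it was already above the reference.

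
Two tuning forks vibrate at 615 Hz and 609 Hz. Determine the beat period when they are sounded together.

0.167 s

f_beat = |615 − 609| = 6 Hz.
Beat period T = 1 / f_beat = 1 / 6 s.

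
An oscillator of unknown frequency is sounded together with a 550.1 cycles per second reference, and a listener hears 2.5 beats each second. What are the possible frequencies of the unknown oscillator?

547.6 Hz or 552.6 Hz

|f − 550.1| = 2.5, so f = 550.1 ± 2.5.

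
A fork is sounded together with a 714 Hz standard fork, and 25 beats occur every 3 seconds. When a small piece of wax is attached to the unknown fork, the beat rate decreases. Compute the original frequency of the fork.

722.3333 Hz

Beat frequency = 25/3 = 8.3333 Hz.
|f − 714| = 8.3333, so the fork was at either 705.6667 Hz or 722.3333 Hz.
Loading a fork with wax lowers its frequency; the adjustment lowers the fork's frequency.
The beat rate fell, so the adjustment moved the fork toward 714 Hz — it must have started above the reference.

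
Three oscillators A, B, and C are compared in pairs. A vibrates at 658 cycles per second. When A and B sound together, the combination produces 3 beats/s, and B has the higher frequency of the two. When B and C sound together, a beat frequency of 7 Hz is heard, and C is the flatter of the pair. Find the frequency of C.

B is above A, so f_B = 658 + 3 = 661 Hz.
C is below B, so f_C = 661 − 7 = 654 Hz.

654 Hz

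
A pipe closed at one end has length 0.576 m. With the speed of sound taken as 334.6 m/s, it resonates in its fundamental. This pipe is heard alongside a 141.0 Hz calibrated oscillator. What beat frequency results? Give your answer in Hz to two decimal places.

4.23 Hz

Closed pipe (odd harmonics): f_n = n·v/(4L) = 1·334.6/(4·0.576) = 145.2257 Hz.
f_beat = |145.2257 − 141.0| = 4.23 Hz.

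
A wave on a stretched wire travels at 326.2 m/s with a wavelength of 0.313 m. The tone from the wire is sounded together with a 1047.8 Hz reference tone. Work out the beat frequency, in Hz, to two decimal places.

Source frequency f = v/λ = 326.2/0.313 = 1042.1725 Hz.
f_beat = |1042.1725 − 1047.8| = 5.63 Hz.

5.63 Hz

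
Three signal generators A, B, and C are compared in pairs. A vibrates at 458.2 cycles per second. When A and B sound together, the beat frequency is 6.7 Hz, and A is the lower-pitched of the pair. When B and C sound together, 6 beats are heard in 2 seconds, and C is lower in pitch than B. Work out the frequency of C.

461.9 Hz

B is above A, so f_B = 458.2 + 6.7 = 464.9 Hz.
B–C: Beat frequency = 6/2 = 3 Hz.
C is below B, so f_C = 464.9 − 3 = 461.9 Hz.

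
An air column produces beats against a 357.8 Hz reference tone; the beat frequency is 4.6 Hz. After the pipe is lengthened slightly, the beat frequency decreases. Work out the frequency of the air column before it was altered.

|f − 357.8| = 4.6, so the air column was at either 353.2 Hz or 362.4 Hz.
A longer pipe has a lower fundamental; the adjustment lowers the air column's frequency.
The beat rate fell, so the adjustment moved the air column toward 357.8 Hz — it must have started above the reference.

362.4 Hz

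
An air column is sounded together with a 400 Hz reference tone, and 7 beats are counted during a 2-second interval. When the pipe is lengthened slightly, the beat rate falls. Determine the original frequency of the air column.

Beat frequency = 7/2 = 3.5 Hz.
|f − 400| = 3.5, so the air column was at either 396.5 Hz or 403.5 Hz.
A longer pipe has a lower fundamental; the adjustment lowers the air column's frequency.
The beat rate fell, so the adjustment moved the air column toward 400 Hz — it must have started above the reference.

403.5 Hz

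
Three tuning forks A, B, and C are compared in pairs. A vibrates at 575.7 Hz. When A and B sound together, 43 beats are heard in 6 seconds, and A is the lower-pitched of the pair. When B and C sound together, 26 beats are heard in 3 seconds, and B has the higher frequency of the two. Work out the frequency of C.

A–B: Beat frequency = 43/6 = 7.1667 Hz.
B is above A, so f_B = 575.7 + 7.1667 = 582.8667 Hz.
B–C: Beat frequency = 26/3 = 8.6667 Hz.
C is below B, so f_C = 582.8667 − 8.6667 = 574.2 Hz.

574.2 Hz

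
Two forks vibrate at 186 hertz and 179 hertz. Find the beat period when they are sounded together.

f_beat = |186 − 179| = 7 Hz.
Beat period T = 1 / f_beat = 1 / 7 s.

0.143 s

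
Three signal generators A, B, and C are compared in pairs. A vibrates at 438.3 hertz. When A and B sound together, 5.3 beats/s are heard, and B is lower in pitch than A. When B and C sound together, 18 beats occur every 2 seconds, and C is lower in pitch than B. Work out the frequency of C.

B is below A, so f_B = 438.3 − 5.3 = 433 Hz.
B–C: Beat frequency = 18/2 = 9 Hz.
C is below B, so f_C = 433 − 9 = 424 Hz.

424 Hz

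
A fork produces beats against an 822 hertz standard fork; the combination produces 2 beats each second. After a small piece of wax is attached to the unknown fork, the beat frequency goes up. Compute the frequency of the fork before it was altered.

|f − 822| = 2, so the fork was at either 820 Hz or 824 Hz.
Loading a fork with wax lowers its frequency; the adjustment lowers the fork's frequency.
The beat rate rose, so the adjustment moved the fork further from 822 Hz — it was already below the reference.

820 Hz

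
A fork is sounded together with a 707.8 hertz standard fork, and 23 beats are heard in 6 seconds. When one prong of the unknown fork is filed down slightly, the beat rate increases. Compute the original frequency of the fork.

711.6333 Hz

Beat frequency = 23/6 = 3.8333 Hz.
|f − 707.8| = 3.8333, so the fork was at either 703.9667 Hz or 711.6333 Hz.
Filing a prong removes mass and raises the fork's frequency; the adjustment raises the fork's frequency.
The beat rate rose, so the adjustment moved the fork further from 707.8 Hz — it was already above the reference.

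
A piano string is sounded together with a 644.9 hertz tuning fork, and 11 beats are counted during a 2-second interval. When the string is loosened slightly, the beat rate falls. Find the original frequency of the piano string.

650.4 Hz

Beat frequency = 11/2 = 5.5 Hz.
|f − 644.9| = 5.5, so the piano string was at either 639.4 Hz or 650.4 Hz.
Reducing tension lowers a string's frequency; the adjustment lowers the piano string's frequency.
The beat rate fell, so the adjustment moved the piano string toward 644.9 Hz — it must have started above the reference.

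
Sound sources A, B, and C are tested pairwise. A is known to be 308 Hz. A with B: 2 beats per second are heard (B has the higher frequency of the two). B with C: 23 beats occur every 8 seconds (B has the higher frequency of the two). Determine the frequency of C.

307.125 Hz

B is above A, so f_B = 308 + 2 = 310 Hz.
B–C: Beat frequency = 23/8 = 2.875 Hz.
C is below B, so f_C = 310 − 2.875 = 307.125 Hz.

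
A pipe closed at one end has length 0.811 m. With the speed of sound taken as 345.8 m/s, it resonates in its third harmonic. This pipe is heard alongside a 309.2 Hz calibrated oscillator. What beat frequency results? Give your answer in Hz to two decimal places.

10.59 Hz

Closed pipe (odd harmonics): f_n = n·v/(4L) = 3·345.8/(4·0.811) = 319.7904 Hz.
f_beat = |319.7904 − 309.2| = 10.59 Hz.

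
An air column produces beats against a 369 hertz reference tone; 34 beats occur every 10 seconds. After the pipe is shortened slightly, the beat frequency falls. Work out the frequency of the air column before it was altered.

Beat frequency = 34/10 = 3.4 Hz.
|f − 369| = 3.4, so the air column was at either 365.6 Hz or 372.4 Hz.
A shorter pipe has a higher fundamental; the adjustment raises the air column's frequency.
The beat rate fell, so the adjustment moved the air column toward 369 Hz — it must have started below the reference.

365.6 Hz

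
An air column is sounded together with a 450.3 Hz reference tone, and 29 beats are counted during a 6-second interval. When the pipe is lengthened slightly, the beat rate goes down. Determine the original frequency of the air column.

455.1333 Hz

Beat frequency = 29/6 = 4.8333 Hz.
|f − 450.3| = 4.8333, so the air column was at either 445.4667 Hz or 455.1333 Hz.
A longer pipe has a lower fundamental; the adjustment lowers the air column's frequency.
The beat rate fell, so the adjustment moved the air column toward 450.3 Hz — it must have started above the reference.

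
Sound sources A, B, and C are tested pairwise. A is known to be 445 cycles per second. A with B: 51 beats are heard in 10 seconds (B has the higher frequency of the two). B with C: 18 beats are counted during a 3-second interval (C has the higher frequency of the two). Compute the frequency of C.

456.1 Hz

A–B: Beat frequency = 51/10 = 5.1 Hz.
B is above A, so f_B = 445 + 5.1 = 450.1 Hz.
B–C: Beat frequency = 18/3 = 6 Hz.
C is above B, so f_C = 450.1 + 6 = 456.1 Hz.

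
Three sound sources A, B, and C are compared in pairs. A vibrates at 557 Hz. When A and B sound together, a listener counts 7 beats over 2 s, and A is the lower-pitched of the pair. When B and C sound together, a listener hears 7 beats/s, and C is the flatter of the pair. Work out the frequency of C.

553.5 Hz

A–B: Beat frequency = 7/2 = 3.5 Hz.
B is above A, so f_B = 557 + 3.5 = 560.5 Hz.
C is below B, so f_C = 560.5 − 7 = 553.5 Hz.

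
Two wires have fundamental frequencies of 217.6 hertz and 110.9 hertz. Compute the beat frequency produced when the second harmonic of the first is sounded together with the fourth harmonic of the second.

8.4 Hz

Second harmonic of the first: 2·217.6 = 435.2 Hz.
Fourth harmonic of the second: 4·110.9 = 443.6 Hz.
f_beat = |435.2 − 443.6| = 8.4 Hz.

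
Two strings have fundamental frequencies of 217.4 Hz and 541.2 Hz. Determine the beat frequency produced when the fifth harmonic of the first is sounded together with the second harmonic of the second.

4.6 Hz

Fifth harmonic of the first: 5·217.4 = 1087.0 Hz.
Second harmonic of the second: 2·541.2 = 1082.4 Hz.
f_beat = |1087.0 − 1082.4| = 4.6 Hz.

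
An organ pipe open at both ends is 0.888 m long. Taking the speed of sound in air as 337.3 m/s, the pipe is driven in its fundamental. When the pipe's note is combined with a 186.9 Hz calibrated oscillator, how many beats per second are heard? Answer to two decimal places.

3.02 Hz

Open pipe: f_n = n·v/(2L) = 1·337.3/(2·0.888) = 189.9212 Hz.
f_beat = |189.9212 − 186.9| = 3.02 Hz.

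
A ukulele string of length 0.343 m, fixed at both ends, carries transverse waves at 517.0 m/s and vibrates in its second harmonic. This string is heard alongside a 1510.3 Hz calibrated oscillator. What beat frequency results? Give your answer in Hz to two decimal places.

For a string fixed at both ends, f_n = n·v/(2L) = 2·517.0/(2·0.343) = 1507.2886 Hz.
f_beat = |1507.2886 − 1510.3| = 3.01 Hz.

3.01 Hz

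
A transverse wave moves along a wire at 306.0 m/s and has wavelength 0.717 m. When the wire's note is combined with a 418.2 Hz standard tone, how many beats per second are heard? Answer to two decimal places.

Source frequency f = v/λ = 306.0/0.717 = 426.7782 Hz.
f_beat = |426.7782 − 418.2| = 8.58 Hz.

8.58 Hz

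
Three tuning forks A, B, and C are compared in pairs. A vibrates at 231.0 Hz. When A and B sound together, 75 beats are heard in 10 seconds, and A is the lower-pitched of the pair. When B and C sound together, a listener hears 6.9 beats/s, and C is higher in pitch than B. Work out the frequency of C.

A–B: Beat frequency = 75/10 = 7.5 Hz.
B is above A, so f_B = 231.0 + 7.5 = 238.5 Hz.
C is above B, so f_C = 238.5 + 6.9 = 245.4 Hz.

245.4 Hz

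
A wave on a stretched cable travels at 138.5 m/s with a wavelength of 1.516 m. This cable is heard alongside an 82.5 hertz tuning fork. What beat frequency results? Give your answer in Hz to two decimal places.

Source frequency f = v/λ = 138.5/1.516 = 91.3588 Hz.
f_beat = |91.3588 − 82.5| = 8.86 Hz.

8.86 Hz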